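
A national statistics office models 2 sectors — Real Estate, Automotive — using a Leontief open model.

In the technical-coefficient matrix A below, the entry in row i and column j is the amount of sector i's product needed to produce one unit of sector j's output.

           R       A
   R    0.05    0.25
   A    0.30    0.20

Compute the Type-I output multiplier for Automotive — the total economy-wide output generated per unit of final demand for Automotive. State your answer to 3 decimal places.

I − A =
  [   0.95    -0.25]
  [  -0.30     0.80]
det(I−A) = (0.95)(0.80) − (-0.25)(-0.30) = 0.6850
adj(I−A) = [[0.80, 0.25], [0.30, 0.95]]
(I − A)⁻¹ = adj(I−A) / det(I−A) ≈
  [   1.1679     0.3650]
  [   0.4380     1.3869]
The output multiplier for sector j is the column-j sum of the Leontief inverse (I − A)⁻¹ = adj(I−A) / det(I−A).
Column A of adj(I−A): (0.25, 0.95); det(I−A) = 0.6850.
m_A = (0.25 + 0.95) / 0.6850 = 1.20 / 0.6850 ≈ 1.752.

m_A = 1.752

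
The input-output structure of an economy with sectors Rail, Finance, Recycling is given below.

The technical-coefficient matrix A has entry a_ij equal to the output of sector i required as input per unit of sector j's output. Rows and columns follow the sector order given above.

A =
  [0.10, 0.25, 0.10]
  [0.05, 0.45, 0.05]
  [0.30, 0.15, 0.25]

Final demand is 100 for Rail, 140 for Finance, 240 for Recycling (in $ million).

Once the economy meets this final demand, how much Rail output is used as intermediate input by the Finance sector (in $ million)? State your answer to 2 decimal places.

I − A =
  [   0.90    -0.25    -0.10]
  [  -0.05     0.55    -0.05]
  [  -0.30    -0.15     0.75]
Cofactors of I−A, C_ij = (−1)^(i+j)·(minor ij) (rows/columns in the sector order above):
  C_11 = (0.55)(0.75) − (-0.05)(-0.15) = 0.4050
  C_12 = −[(-0.05)(0.75) − (-0.05)(-0.30)] = 0.0525
  C_13 = (-0.05)(-0.15) − (0.55)(-0.30) = 0.1725
  C_21 = −[(-0.25)(0.75) − (-0.10)(-0.15)] = 0.2025
  C_22 = (0.90)(0.75) − (-0.10)(-0.30) = 0.6450
  C_23 = −[(0.90)(-0.15) − (-0.25)(-0.30)] = 0.2100
  C_31 = (-0.25)(-0.05) − (-0.10)(0.55) = 0.0675
  C_32 = −[(0.90)(-0.05) − (-0.10)(-0.05)] = 0.0500
  C_33 = (0.90)(0.55) − (-0.25)(-0.05) = 0.4825
det(I−A) = Σ_j (I−A)_1j·C_1j = (0.90)(0.4050) + (-0.25)(0.0525) + (-0.10)(0.1725) = 0.334125
adj(I−A) = Cᵀ =
  [ 0.4050   0.2025   0.0675]
  [ 0.0525   0.6450   0.0500]
  [ 0.1725   0.2100   0.4825]
(I − A)⁻¹ = adj(I−A) / det(I−A) ≈
  [   1.2121     0.6061     0.2020]
  [   0.1571     1.9304     0.1496]
  [   0.5163     0.6285     1.4441]
First solve x = (I − A)⁻¹ d = adj(I−A)·d / det(I−A); in particular x_2 = (0.0525·100 + 0.6450·140 + 0.0500·240) / 0.334125 = 107.55 / 0.334125 ≈ 321.8855.
Intermediate flow from 1 to 2: z_12 = a_12 · x_2 = 0.25 × 107.55 / 0.334125 = 26.8875 / 0.334125 ≈ 80.47.

z_12 = 80.47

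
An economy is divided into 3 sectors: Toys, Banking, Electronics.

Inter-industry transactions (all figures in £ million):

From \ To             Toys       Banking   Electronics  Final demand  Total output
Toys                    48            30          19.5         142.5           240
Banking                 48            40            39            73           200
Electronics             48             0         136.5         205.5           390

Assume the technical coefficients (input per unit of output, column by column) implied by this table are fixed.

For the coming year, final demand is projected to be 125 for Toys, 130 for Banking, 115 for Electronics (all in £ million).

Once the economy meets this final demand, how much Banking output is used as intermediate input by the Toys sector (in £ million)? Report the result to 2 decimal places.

Technical coefficients a_ij = z_ij / X_j:
  a_TT = 48/240 = 0.20, a_BT = 48/240 = 0.20, a_ET = 48/240 = 0.20
  a_TB = 30/200 = 0.15, a_BB = 40/200 = 0.20, a_EB = 0/200 = 0.00
  a_TE = 19.5/390 = 0.05, a_BE = 39/390 = 0.10, a_EE = 136.5/390 = 0.35
I − A =
  [   0.80    -0.15    -0.05]
  [  -0.20     0.80    -0.10]
  [  -0.20     0.00     0.65]
Cofactors of I−A, C_ij = (−1)^(i+j)·(minor ij) (rows/columns in the sector order above):
  C_11 = (0.80)(0.65) − (-0.10)(0.00) = 0.5200
  C_12 = −[(-0.20)(0.65) − (-0.10)(-0.20)] = 0.1500
  C_13 = (-0.20)(0.00) − (0.80)(-0.20) = 0.1600
  C_21 = −[(-0.15)(0.65) − (-0.05)(0.00)] = 0.0975
  C_22 = (0.80)(0.65) − (-0.05)(-0.20) = 0.5100
  C_23 = −[(0.80)(0.00) − (-0.15)(-0.20)] = 0.0300
  C_31 = (-0.15)(-0.10) − (-0.05)(0.80) = 0.0550
  C_32 = −[(0.80)(-0.10) − (-0.05)(-0.20)] = 0.0900
  C_33 = (0.80)(0.80) − (-0.15)(-0.20) = 0.6100
det(I−A) = Σ_j (I−A)_1j·C_1j = (0.80)(0.5200) + (-0.15)(0.1500) + (-0.05)(0.1600) = 0.3855
adj(I−A) = Cᵀ =
  [ 0.5200   0.0975   0.0550]
  [ 0.1500   0.5100   0.0900]
  [ 0.1600   0.0300   0.6100]
(I − A)⁻¹ = adj(I−A) / det(I−A) ≈
  [   1.3489     0.2529     0.1427]
  [   0.3891     1.3230     0.2335]
  [   0.4150     0.0778     1.5824]
First solve x = (I − A)⁻¹ d = adj(I−A)·d / det(I−A); in particular x_T = (0.5200·125 + 0.0975·130 + 0.0550·115) / 0.3855 = 84.00 / 0.3855 ≈ 217.8988.
Intermediate flow from B to T: z_BT = a_BT · x_T = 0.20 × 84.00 / 0.3855 = 16.80 / 0.3855 ≈ 43.58.

z_BT = 43.58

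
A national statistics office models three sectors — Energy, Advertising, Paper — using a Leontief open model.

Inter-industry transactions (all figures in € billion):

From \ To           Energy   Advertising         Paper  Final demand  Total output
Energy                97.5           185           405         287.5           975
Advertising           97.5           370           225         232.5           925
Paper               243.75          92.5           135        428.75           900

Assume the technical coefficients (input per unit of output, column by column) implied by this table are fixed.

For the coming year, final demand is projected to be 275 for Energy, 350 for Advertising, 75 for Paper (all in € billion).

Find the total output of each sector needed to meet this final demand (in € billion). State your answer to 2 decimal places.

Technical coefficients a_ij = z_ij / X_j:
  a_EE = 97.5/975 = 0.10, a_AE = 97.5/975 = 0.10, a_PE = 243.75/975 = 0.25
  a_EA = 185/925 = 0.20, a_AA = 370/925 = 0.40, a_PA = 92.5/925 = 0.10
  a_EP = 405/900 = 0.45, a_AP = 225/900 = 0.25, a_PP = 135/900 = 0.15
I − A =
  [   0.90    -0.20    -0.45]
  [  -0.10     0.60    -0.25]
  [  -0.25    -0.10     0.85]
Cofactors of I−A, C_ij = (−1)^(i+j)·(minor ij) (rows/columns in the sector order above):
  C_11 = (0.60)(0.85) − (-0.25)(-0.10) = 0.4850
  C_12 = −[(-0.10)(0.85) − (-0.25)(-0.25)] = 0.1475
  C_13 = (-0.10)(-0.10) − (0.60)(-0.25) = 0.1600
  C_21 = −[(-0.20)(0.85) − (-0.45)(-0.10)] = 0.2150
  C_22 = (0.90)(0.85) − (-0.45)(-0.25) = 0.6525
  C_23 = −[(0.90)(-0.10) − (-0.20)(-0.25)] = 0.1400
  C_31 = (-0.20)(-0.25) − (-0.45)(0.60) = 0.3200
  C_32 = −[(0.90)(-0.25) − (-0.45)(-0.10)] = 0.2700
  C_33 = (0.90)(0.60) − (-0.20)(-0.10) = 0.5200
det(I−A) = Σ_j (I−A)_1j·C_1j = (0.90)(0.4850) + (-0.20)(0.1475) + (-0.45)(0.1600) = 0.3350
adj(I−A) = Cᵀ =
  [ 0.4850   0.2150   0.3200]
  [ 0.1475   0.6525   0.2700]
  [ 0.1600   0.1400   0.5200]
(I − A)⁻¹ = adj(I−A) / det(I−A) ≈
  [   1.4478     0.6418     0.9552]
  [   0.4403     1.9478     0.8060]
  [   0.4776     0.4179     1.5522]
x = (I − A)⁻¹ d = adj(I−A)·d / det(I−A), with det(I−A) = 0.3350:
  x_E = (0.4850·275 + 0.2150·350 + 0.3200·75) / 0.3350 = 232.625 / 0.3350 ≈ 694.40
  x_A = (0.1475·275 + 0.6525·350 + 0.2700·75) / 0.3350 = 289.1875 / 0.3350 ≈ 863.25
  x_P = (0.1600·275 + 0.1400·350 + 0.5200·75) / 0.3350 = 132.00 / 0.3350 ≈ 394.03

x_E = 694.40, x_A = 863.25, x_P = 394.03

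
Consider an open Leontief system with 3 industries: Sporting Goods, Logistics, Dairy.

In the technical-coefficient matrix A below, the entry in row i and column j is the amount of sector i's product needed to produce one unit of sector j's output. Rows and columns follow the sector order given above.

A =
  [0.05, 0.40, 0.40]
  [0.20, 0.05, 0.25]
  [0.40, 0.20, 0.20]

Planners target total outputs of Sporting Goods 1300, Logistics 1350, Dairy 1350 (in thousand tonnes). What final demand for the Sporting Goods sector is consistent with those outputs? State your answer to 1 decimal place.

d_1 = 155.0

I − A =
  [   0.95    -0.40    -0.40]
  [  -0.20     0.95    -0.25]
  [  -0.40    -0.20     0.80]
d = (I − A) x:
  d_1 = (+0.95)·1300 + (-0.40)·1350 + (-0.40)·1350 = 155.0
  d_2 = (-0.20)·1300 + (+0.95)·1350 + (-0.25)·1350 = 685.0
  d_3 = (-0.40)·1300 + (-0.20)·1350 + (+0.80)·1350 = 290.0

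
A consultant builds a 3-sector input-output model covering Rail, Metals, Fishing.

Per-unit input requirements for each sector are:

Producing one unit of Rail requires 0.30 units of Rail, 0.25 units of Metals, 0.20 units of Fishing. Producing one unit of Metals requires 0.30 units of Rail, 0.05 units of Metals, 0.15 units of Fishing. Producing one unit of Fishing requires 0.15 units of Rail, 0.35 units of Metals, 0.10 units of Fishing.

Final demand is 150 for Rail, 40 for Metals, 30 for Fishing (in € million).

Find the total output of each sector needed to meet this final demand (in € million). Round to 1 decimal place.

I − A =
  [   0.70    -0.30    -0.15]
  [  -0.25     0.95    -0.35]
  [  -0.20    -0.15     0.90]
Cofactors of I−A, C_ij = (−1)^(i+j)·(minor ij) (rows/columns in the sector order above):
  C_11 = (0.95)(0.90) − (-0.35)(-0.15) = 0.8025
  C_12 = −[(-0.25)(0.90) − (-0.35)(-0.20)] = 0.2950
  C_13 = (-0.25)(-0.15) − (0.95)(-0.20) = 0.2275
  C_21 = −[(-0.30)(0.90) − (-0.15)(-0.15)] = 0.2925
  C_22 = (0.70)(0.90) − (-0.15)(-0.20) = 0.6000
  C_23 = −[(0.70)(-0.15) − (-0.30)(-0.20)] = 0.1650
  C_31 = (-0.30)(-0.35) − (-0.15)(0.95) = 0.2475
  C_32 = −[(0.70)(-0.35) − (-0.15)(-0.25)] = 0.2825
  C_33 = (0.70)(0.95) − (-0.30)(-0.25) = 0.5900
det(I−A) = Σ_j (I−A)_1j·C_1j = (0.70)(0.8025) + (-0.30)(0.2950) + (-0.15)(0.2275) = 0.439125
adj(I−A) = Cᵀ =
  [ 0.8025   0.2925   0.2475]
  [ 0.2950   0.6000   0.2825]
  [ 0.2275   0.1650   0.5900]
(I − A)⁻¹ = adj(I−A) / det(I−A) ≈
  [   1.8275     0.6661     0.5636]
  [   0.6718     1.3664     0.6433]
  [   0.5181     0.3757     1.3436]
x = (I − A)⁻¹ d = adj(I−A)·d / det(I−A), with det(I−A) = 0.439125:
  x_1 = (0.8025·150 + 0.2925·40 + 0.2475·30) / 0.439125 = 139.50 / 0.439125 ≈ 317.7
  x_2 = (0.2950·150 + 0.6000·40 + 0.2825·30) / 0.439125 = 76.725 / 0.439125 ≈ 174.7
  x_3 = (0.2275·150 + 0.1650·40 + 0.5900·30) / 0.439125 = 58.425 / 0.439125 ≈ 133.0

x_1 = 317.7, x_2 = 174.7, x_3 = 133.0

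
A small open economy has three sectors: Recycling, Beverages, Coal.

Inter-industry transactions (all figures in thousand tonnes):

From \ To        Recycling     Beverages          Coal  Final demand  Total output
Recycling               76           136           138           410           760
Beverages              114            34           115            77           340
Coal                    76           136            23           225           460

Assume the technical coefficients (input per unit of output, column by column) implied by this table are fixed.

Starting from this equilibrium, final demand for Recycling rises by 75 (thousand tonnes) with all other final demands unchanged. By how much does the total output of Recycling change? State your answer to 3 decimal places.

Δx_1 = 99.780

Technical coefficients a_ij = z_ij / X_j:
  a_11 = 76/760 = 0.10, a_21 = 114/760 = 0.15, a_31 = 76/760 = 0.10
  a_12 = 136/340 = 0.40, a_22 = 34/340 = 0.10, a_32 = 136/340 = 0.40
  a_13 = 138/460 = 0.30, a_23 = 115/460 = 0.25, a_33 = 23/460 = 0.05
I − A =
  [   0.90    -0.40    -0.30]
  [  -0.15     0.90    -0.25]
  [  -0.10    -0.40     0.95]
Cofactors of I−A, C_ij = (−1)^(i+j)·(minor ij) (rows/columns in the sector order above):
  C_11 = (0.90)(0.95) − (-0.25)(-0.40) = 0.7550
  C_12 = −[(-0.15)(0.95) − (-0.25)(-0.10)] = 0.1675
  C_13 = (-0.15)(-0.40) − (0.90)(-0.10) = 0.1500
  C_21 = −[(-0.40)(0.95) − (-0.30)(-0.40)] = 0.5000
  C_22 = (0.90)(0.95) − (-0.30)(-0.10) = 0.8250
  C_23 = −[(0.90)(-0.40) − (-0.40)(-0.10)] = 0.4000
  C_31 = (-0.40)(-0.25) − (-0.30)(0.90) = 0.3700
  C_32 = −[(0.90)(-0.25) − (-0.30)(-0.15)] = 0.2700
  C_33 = (0.90)(0.90) − (-0.40)(-0.15) = 0.7500
det(I−A) = Σ_j (I−A)_1j·C_1j = (0.90)(0.7550) + (-0.40)(0.1675) + (-0.30)(0.1500) = 0.5675
adj(I−A) = Cᵀ =
  [ 0.7550   0.5000   0.3700]
  [ 0.1675   0.8250   0.2700]
  [ 0.1500   0.4000   0.7500]
(I − A)⁻¹ = adj(I−A) / det(I−A) ≈
  [   1.3304     0.8811     0.6520]
  [   0.2952     1.4537     0.4758]
  [   0.2643     0.7048     1.3216]
Δx = (I − A)⁻¹ Δd with Δd having +75 in the Recycling component and 0 elsewhere.
So Δx_1 = L_11 · (+75), where L_11 = adj(I−A)_11 / det(I−A) = 0.7550 / 0.5675.
Δx_1 = 0.7550 × (+75) / 0.5675 = 56.625 / 0.5675 ≈ 99.780.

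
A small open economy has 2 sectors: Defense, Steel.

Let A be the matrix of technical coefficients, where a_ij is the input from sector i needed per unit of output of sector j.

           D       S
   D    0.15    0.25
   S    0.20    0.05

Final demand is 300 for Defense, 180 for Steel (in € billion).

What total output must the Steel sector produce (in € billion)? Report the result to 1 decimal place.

x_S = 281.2

I − A =
  [   0.85    -0.25]
  [  -0.20     0.95]
det(I−A) = (0.85)(0.95) − (-0.25)(-0.20) = 0.7575
adj(I−A) = [[0.95, 0.25], [0.20, 0.85]]
(I − A)⁻¹ = adj(I−A) / det(I−A) ≈
  [   1.2541     0.3300]
  [   0.2640     1.1221]
x = (I − A)⁻¹ d = adj(I−A)·d / det(I−A), with det(I−A) = 0.7575:
  x_D = (0.95·300 + 0.25·180) / 0.7575 = 330.00 / 0.7575 ≈ 435.6
  x_S = (0.20·300 + 0.85·180) / 0.7575 = 213.00 / 0.7575 ≈ 281.2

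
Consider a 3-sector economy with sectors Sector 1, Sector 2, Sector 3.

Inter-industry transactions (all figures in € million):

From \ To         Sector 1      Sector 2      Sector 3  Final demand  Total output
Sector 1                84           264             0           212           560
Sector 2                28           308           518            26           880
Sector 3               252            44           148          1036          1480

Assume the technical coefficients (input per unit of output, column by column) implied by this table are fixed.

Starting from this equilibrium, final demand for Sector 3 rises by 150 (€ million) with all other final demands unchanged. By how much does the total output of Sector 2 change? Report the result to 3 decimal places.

Technical coefficients a_ij = z_ij / X_j:
  a_11 = 84/560 = 0.15, a_21 = 28/560 = 0.05, a_31 = 252/560 = 0.45
  a_12 = 264/880 = 0.30, a_22 = 308/880 = 0.35, a_32 = 44/880 = 0.05
  a_13 = 0/1480 = 0.00, a_23 = 518/1480 = 0.35, a_33 = 148/1480 = 0.10
I − A =
  [   0.85    -0.30     0.00]
  [  -0.05     0.65    -0.35]
  [  -0.45    -0.05     0.90]
Cofactors of I−A, C_ij = (−1)^(i+j)·(minor ij) (rows/columns in the sector order above):
  C_11 = (0.65)(0.90) − (-0.35)(-0.05) = 0.5675
  C_12 = −[(-0.05)(0.90) − (-0.35)(-0.45)] = 0.2025
  C_13 = (-0.05)(-0.05) − (0.65)(-0.45) = 0.2950
  C_21 = −[(-0.30)(0.90) − (0.00)(-0.05)] = 0.2700
  C_22 = (0.85)(0.90) − (0.00)(-0.45) = 0.7650
  C_23 = −[(0.85)(-0.05) − (-0.30)(-0.45)] = 0.1775
  C_31 = (-0.30)(-0.35) − (0.00)(0.65) = 0.1050
  C_32 = −[(0.85)(-0.35) − (0.00)(-0.05)] = 0.2975
  C_33 = (0.85)(0.65) − (-0.30)(-0.05) = 0.5375
det(I−A) = Σ_j (I−A)_1j·C_1j = (0.85)(0.5675) + (-0.30)(0.2025) + (0.00)(0.2950) = 0.421625
adj(I−A) = Cᵀ =
  [ 0.5675   0.2700   0.1050]
  [ 0.2025   0.7650   0.2975]
  [ 0.2950   0.1775   0.5375]
(I − A)⁻¹ = adj(I−A) / det(I−A) ≈
  [   1.3460     0.6404     0.2490]
  [   0.4803     1.8144     0.7056]
  [   0.6997     0.4210     1.2748]
Δx = (I − A)⁻¹ Δd with Δd having +150 in the Sector 3 component and 0 elsewhere.
So Δx_2 = L_23 · (+150), where L_23 = adj(I−A)_23 / det(I−A) = 0.2975 / 0.421625.
Δx_2 = 0.2975 × (+150) / 0.421625 = 44.625 / 0.421625 ≈ 105.840.

Δx_2 = 105.840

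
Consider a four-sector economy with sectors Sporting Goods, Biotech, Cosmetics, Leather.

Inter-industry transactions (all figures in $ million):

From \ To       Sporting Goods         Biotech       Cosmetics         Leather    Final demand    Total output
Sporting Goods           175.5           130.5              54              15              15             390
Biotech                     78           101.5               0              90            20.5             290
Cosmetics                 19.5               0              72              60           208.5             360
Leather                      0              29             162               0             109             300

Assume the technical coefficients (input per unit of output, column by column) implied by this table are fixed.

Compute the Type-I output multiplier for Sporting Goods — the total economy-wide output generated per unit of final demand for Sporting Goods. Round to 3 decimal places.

Technical coefficients a_ij = z_ij / X_j:
  a_SS = 175.5/390 = 0.45, a_BS = 78/390 = 0.20, a_CS = 19.5/390 = 0.05, a_LS = 0/390 = 0.00
  a_SB = 130.5/290 = 0.45, a_BB = 101.5/290 = 0.35, a_CB = 0/290 = 0.00, a_LB = 29/290 = 0.10
  a_SC = 54/360 = 0.15, a_BC = 0/360 = 0.00, a_CC = 72/360 = 0.20, a_LC = 162/360 = 0.45
  a_SL = 15/300 = 0.05, a_BL = 90/300 = 0.30, a_CL = 60/300 = 0.20, a_LL = 0/300 = 0.00
I − A =
  [   0.55    -0.45    -0.15    -0.05]
  [  -0.20     0.65     0.00    -0.30]
  [  -0.05     0.00     0.80    -0.20]
  [   0.00    -0.10    -0.45     1.00]
Compute the cofactors C_ij = (−1)^(i+j)·(3×3 minor ij) of I−A; the adjugate is their transpose:
adj(I−A) = Cᵀ =
  [ 0.437500   0.326500   0.168375   0.153500]
  [ 0.148750   0.381875   0.108750   0.143750]
  [ 0.035000   0.033750   0.250000   0.061875]
  [ 0.030625   0.053375   0.123375   0.209125]
det(I−A) = Σ_j (I−A)_1j·C_1j = (0.55)(0.437500) + (-0.45)(0.148750) + (-0.15)(0.035000) + (-0.05)(0.030625) = 0.16690625
(I − A)⁻¹ = adj(I−A) / det(I−A) ≈
  [   2.6212     1.9562     1.0088     0.9197]
  [   0.8912     2.2880     0.6516     0.8613]
  [   0.2097     0.2022     1.4978     0.3707]
  [   0.1835     0.3198     0.7392     1.2529]
The output multiplier for sector j is the column-j sum of the Leontief inverse (I − A)⁻¹ = adj(I−A) / det(I−A).
Column S of adj(I−A): (0.437500, 0.148750, 0.035000, 0.030625); det(I−A) = 0.16690625.
m_S = (0.437500 + 0.148750 + 0.035000 + 0.030625) / 0.16690625 = 0.651875 / 0.16690625 ≈ 3.906.

m_S = 3.906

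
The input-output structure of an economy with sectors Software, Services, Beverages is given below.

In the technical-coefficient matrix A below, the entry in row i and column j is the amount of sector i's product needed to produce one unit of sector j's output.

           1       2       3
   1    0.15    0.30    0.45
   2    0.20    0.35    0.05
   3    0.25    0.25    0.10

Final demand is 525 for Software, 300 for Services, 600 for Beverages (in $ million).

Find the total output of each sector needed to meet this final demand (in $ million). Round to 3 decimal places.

x_1 = 1799.887, x_2 = 1129.220, x_3 = 1480.308

I − A =
  [   0.85    -0.30    -0.45]
  [  -0.20     0.65    -0.05]
  [  -0.25    -0.25     0.90]
Cofactors of I−A, C_ij = (−1)^(i+j)·(minor ij) (rows/columns in the sector order above):
  C_11 = (0.65)(0.90) − (-0.05)(-0.25) = 0.5725
  C_12 = −[(-0.20)(0.90) − (-0.05)(-0.25)] = 0.1925
  C_13 = (-0.20)(-0.25) − (0.65)(-0.25) = 0.2125
  C_21 = −[(-0.30)(0.90) − (-0.45)(-0.25)] = 0.3825
  C_22 = (0.85)(0.90) − (-0.45)(-0.25) = 0.6525
  C_23 = −[(0.85)(-0.25) − (-0.30)(-0.25)] = 0.2875
  C_31 = (-0.30)(-0.05) − (-0.45)(0.65) = 0.3075
  C_32 = −[(0.85)(-0.05) − (-0.45)(-0.20)] = 0.1325
  C_33 = (0.85)(0.65) − (-0.30)(-0.20) = 0.4925
det(I−A) = Σ_j (I−A)_1j·C_1j = (0.85)(0.5725) + (-0.30)(0.1925) + (-0.45)(0.2125) = 0.33325
adj(I−A) = Cᵀ =
  [ 0.5725   0.3825   0.3075]
  [ 0.1925   0.6525   0.1325]
  [ 0.2125   0.2875   0.4925]
(I − A)⁻¹ = adj(I−A) / det(I−A) ≈
  [   1.7179     1.1478     0.9227]
  [   0.5776     1.9580     0.3976]
  [   0.6377     0.8627     1.4779]
x = (I − A)⁻¹ d = adj(I−A)·d / det(I−A), with det(I−A) = 0.33325:
  x_1 = (0.5725·525 + 0.3825·300 + 0.3075·600) / 0.33325 = 599.8125 / 0.33325 ≈ 1799.887
  x_2 = (0.1925·525 + 0.6525·300 + 0.1325·600) / 0.33325 = 376.3125 / 0.33325 ≈ 1129.220
  x_3 = (0.2125·525 + 0.2875·300 + 0.4925·600) / 0.33325 = 493.3125 / 0.33325 ≈ 1480.308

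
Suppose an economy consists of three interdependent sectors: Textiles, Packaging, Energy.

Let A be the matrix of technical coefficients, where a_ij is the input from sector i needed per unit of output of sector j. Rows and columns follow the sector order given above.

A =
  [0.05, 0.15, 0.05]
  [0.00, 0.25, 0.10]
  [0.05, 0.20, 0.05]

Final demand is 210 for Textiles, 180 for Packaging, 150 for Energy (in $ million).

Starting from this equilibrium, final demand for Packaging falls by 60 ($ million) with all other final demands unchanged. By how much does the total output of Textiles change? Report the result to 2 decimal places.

I − A =
  [   0.95    -0.15    -0.05]
  [   0.00     0.75    -0.10]
  [  -0.05    -0.20     0.95]
Cofactors of I−A, C_ij = (−1)^(i+j)·(minor ij) (rows/columns in the sector order above):
  C_11 = (0.75)(0.95) − (-0.10)(-0.20) = 0.6925
  C_12 = −[(0.00)(0.95) − (-0.10)(-0.05)] = 0.0050
  C_13 = (0.00)(-0.20) − (0.75)(-0.05) = 0.0375
  C_21 = −[(-0.15)(0.95) − (-0.05)(-0.20)] = 0.1525
  C_22 = (0.95)(0.95) − (-0.05)(-0.05) = 0.9000
  C_23 = −[(0.95)(-0.20) − (-0.15)(-0.05)] = 0.1975
  C_31 = (-0.15)(-0.10) − (-0.05)(0.75) = 0.0525
  C_32 = −[(0.95)(-0.10) − (-0.05)(0.00)] = 0.0950
  C_33 = (0.95)(0.75) − (-0.15)(0.00) = 0.7125
det(I−A) = Σ_j (I−A)_1j·C_1j = (0.95)(0.6925) + (-0.15)(0.0050) + (-0.05)(0.0375) = 0.65525
adj(I−A) = Cᵀ =
  [ 0.6925   0.1525   0.0525]
  [ 0.0050   0.9000   0.0950]
  [ 0.0375   0.1975   0.7125]
(I − A)⁻¹ = adj(I−A) / det(I−A) ≈
  [   1.0568     0.2327     0.0801]
  [   0.0076     1.3735     0.1450]
  [   0.0572     0.3014     1.0874]
Δx = (I − A)⁻¹ Δd with Δd having -60 in the Packaging component and 0 elsewhere.
So Δx_T = L_TP · (-60), where L_TP = adj(I−A)_TP / det(I−A) = 0.1525 / 0.65525.
Δx_T = 0.1525 × (-60) / 0.65525 = -9.15 / 0.65525 ≈ -13.96.

Δx_T = -13.96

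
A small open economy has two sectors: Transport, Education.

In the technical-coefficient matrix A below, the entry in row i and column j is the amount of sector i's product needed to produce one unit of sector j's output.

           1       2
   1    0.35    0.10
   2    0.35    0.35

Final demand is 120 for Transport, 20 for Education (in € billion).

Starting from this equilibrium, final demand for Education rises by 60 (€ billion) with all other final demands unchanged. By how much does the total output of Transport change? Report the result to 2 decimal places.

I − A =
  [   0.65    -0.10]
  [  -0.35     0.65]
det(I−A) = (0.65)(0.65) − (-0.10)(-0.35) = 0.3875
adj(I−A) = [[0.65, 0.10], [0.35, 0.65]]
(I − A)⁻¹ = adj(I−A) / det(I−A) ≈
  [   1.6774     0.2581]
  [   0.9032     1.6774]
Δx = (I − A)⁻¹ Δd with Δd having +60 in the Education component and 0 elsewhere.
So Δx_1 = L_12 · (+60), where L_12 = adj(I−A)_12 / det(I−A) = 0.10 / 0.3875.
Δx_1 = 0.10 × (+60) / 0.3875 = 6.00 / 0.3875 ≈ 15.48.

Δx_1 = 15.48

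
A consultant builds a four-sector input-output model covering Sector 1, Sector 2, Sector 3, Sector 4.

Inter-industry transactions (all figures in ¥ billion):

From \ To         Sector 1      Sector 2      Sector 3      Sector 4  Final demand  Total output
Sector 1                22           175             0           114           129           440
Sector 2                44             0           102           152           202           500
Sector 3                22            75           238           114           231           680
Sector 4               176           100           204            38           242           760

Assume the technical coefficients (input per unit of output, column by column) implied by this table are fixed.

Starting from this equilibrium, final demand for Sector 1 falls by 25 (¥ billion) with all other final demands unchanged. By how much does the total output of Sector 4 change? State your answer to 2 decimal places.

Technical coefficients a_ij = z_ij / X_j:
  a_11 = 22/440 = 0.05, a_21 = 44/440 = 0.10, a_31 = 22/440 = 0.05, a_41 = 176/440 = 0.40
  a_12 = 175/500 = 0.35, a_22 = 0/500 = 0.00, a_32 = 75/500 = 0.15, a_42 = 100/500 = 0.20
  a_13 = 0/680 = 0.00, a_23 = 102/680 = 0.15, a_33 = 238/680 = 0.35, a_43 = 204/680 = 0.30
  a_14 = 114/760 = 0.15, a_24 = 152/760 = 0.20, a_34 = 114/760 = 0.15, a_44 = 38/760 = 0.05
I − A =
  [   0.95    -0.35     0.00    -0.15]
  [  -0.10     1.00    -0.15    -0.20]
  [  -0.05    -0.15     0.65    -0.15]
  [  -0.40    -0.20    -0.30     0.95]
Compute the cofactors C_ij = (−1)^(i+j)·(3×3 minor ij) of I−A; the adjugate is their transpose:
adj(I−A) = Cᵀ =
  [ 0.511625   0.226625   0.120375   0.147500]
  [ 0.128375   0.502625   0.187875   0.155750]
  [ 0.134750   0.194000   0.740250   0.179000]
  [ 0.285000   0.262500   0.324000   0.570750]
det(I−A) = Σ_j (I−A)_1j·C_1j = (0.95)(0.511625) + (-0.35)(0.128375) + (0.00)(0.134750) + (-0.15)(0.285000) = 0.3983625
(I − A)⁻¹ = adj(I−A) / det(I−A) ≈
  [   1.2843     0.5689     0.3022     0.3703]
  [   0.3223     1.2617     0.4716     0.3910]
  [   0.3383     0.4870     1.8582     0.4493]
  [   0.7154     0.6589     0.8133     1.4327]
Δx = (I − A)⁻¹ Δd with Δd having -25 in the Sector 1 component and 0 elsewhere.
So Δx_4 = L_41 · (-25), where L_41 = adj(I−A)_41 / det(I−A) = 0.285000 / 0.3983625.
Δx_4 = 0.285000 × (-25) / 0.3983625 = -7.125 / 0.3983625 ≈ -17.89.

Δx_4 = -17.89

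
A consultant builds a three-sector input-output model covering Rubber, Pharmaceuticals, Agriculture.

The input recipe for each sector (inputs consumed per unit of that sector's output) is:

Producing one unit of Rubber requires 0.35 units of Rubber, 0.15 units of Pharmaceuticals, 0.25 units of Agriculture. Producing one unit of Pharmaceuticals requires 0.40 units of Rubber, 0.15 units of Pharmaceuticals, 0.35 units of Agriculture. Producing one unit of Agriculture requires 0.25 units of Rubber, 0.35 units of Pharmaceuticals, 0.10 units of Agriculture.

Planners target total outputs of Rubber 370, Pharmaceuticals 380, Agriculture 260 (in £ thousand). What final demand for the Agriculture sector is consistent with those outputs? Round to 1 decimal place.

I − A =
  [   0.65    -0.40    -0.25]
  [  -0.15     0.85    -0.35]
  [  -0.25    -0.35     0.90]
d = (I − A) x:
  d_1 = (+0.65)·370 + (-0.40)·380 + (-0.25)·260 = 23.5
  d_2 = (-0.15)·370 + (+0.85)·380 + (-0.35)·260 = 176.5
  d_3 = (-0.25)·370 + (-0.35)·380 + (+0.90)·260 = 8.5

d_3 = 8.5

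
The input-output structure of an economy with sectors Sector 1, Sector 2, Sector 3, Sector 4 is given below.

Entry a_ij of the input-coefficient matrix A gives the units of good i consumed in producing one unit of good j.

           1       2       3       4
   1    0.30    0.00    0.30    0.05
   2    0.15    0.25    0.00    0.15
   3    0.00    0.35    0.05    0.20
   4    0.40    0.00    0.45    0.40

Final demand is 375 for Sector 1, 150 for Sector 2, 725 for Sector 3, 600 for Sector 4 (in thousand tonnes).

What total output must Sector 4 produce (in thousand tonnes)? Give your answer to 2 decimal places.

I − A =
  [   0.70     0.00    -0.30    -0.05]
  [  -0.15     0.75     0.00    -0.15]
  [   0.00    -0.35     0.95    -0.20]
  [  -0.40     0.00    -0.45     0.60]
Compute the cofactors C_ij = (−1)^(i+j)·(3×3 minor ij) of I−A; the adjugate is their transpose:
adj(I−A) = Cᵀ =
  [ 0.336375   0.070875   0.151875   0.096375]
  [ 0.129000   0.293000   0.095625   0.115875]
  [ 0.112500   0.140000   0.300000   0.144375]
  [ 0.308625   0.152250   0.326250   0.483000]
det(I−A) = Σ_j (I−A)_1j·C_1j = (0.70)(0.336375) + (0.00)(0.129000) + (-0.30)(0.112500) + (-0.05)(0.308625) = 0.18628125
(I − A)⁻¹ = adj(I−A) / det(I−A) ≈
  [   1.8057     0.3805     0.8153     0.5174]
  [   0.6925     1.5729     0.5133     0.6220]
  [   0.6039     0.7516     1.6105     0.7750]
  [   1.6568     0.8173     1.7514     2.5929]
x = (I − A)⁻¹ d = adj(I−A)·d / det(I−A), with det(I−A) = 0.18628125:
  x_1 = (0.336375·375 + 0.070875·150 + 0.151875·725 + 0.096375·600) / 0.18628125 = 304.70625 / 0.18628125 ≈ 1635.73
  x_2 = (0.129000·375 + 0.293000·150 + 0.095625·725 + 0.115875·600) / 0.18628125 = 231.178125 / 0.18628125 ≈ 1241.02
  x_3 = (0.112500·375 + 0.140000·150 + 0.300000·725 + 0.144375·600) / 0.18628125 = 367.3125 / 0.18628125 ≈ 1971.82
  x_4 = (0.308625·375 + 0.152250·150 + 0.326250·725 + 0.483000·600) / 0.18628125 = 664.903125 / 0.18628125 ≈ 3569.35

x_4 = 3569.35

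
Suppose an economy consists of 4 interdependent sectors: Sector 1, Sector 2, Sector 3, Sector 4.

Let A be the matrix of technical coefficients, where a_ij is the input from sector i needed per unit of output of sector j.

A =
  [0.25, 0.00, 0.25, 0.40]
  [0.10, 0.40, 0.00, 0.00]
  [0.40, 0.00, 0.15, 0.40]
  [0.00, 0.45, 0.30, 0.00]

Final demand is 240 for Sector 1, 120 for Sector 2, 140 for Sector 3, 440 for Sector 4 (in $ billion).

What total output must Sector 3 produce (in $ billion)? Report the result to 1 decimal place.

I − A =
  [   0.75     0.00    -0.25    -0.40]
  [  -0.10     0.60     0.00     0.00]
  [  -0.40     0.00     0.85    -0.40]
  [   0.00    -0.45    -0.30     1.00]
Compute the cofactors C_ij = (−1)^(i+j)·(3×3 minor ij) of I−A; the adjugate is their transpose:
adj(I−A) = Cᵀ =
  [ 0.438000   0.198000   0.222000   0.264000]
  [ 0.073000   0.399500   0.037000   0.044000]
  [ 0.258000   0.207000   0.432000   0.276000]
  [ 0.110250   0.241875   0.146250   0.322500]
det(I−A) = Σ_j (I−A)_1j·C_1j = (0.75)(0.438000) + (0.00)(0.073000) + (-0.25)(0.258000) + (-0.40)(0.110250) = 0.2199
(I − A)⁻¹ = adj(I−A) / det(I−A) ≈
  [   1.9918     0.9004     1.0095     1.2005]
  [   0.3320     1.8167     0.1683     0.2001]
  [   1.1733     0.9413     1.9645     1.2551]
  [   0.5014     1.0999     0.6651     1.4666]
x = (I − A)⁻¹ d = adj(I−A)·d / det(I−A), with det(I−A) = 0.2199:
  x_1 = (0.438000·240 + 0.198000·120 + 0.222000·140 + 0.264000·440) / 0.2199 = 276.12 / 0.2199 ≈ 1255.7
  x_2 = (0.073000·240 + 0.399500·120 + 0.037000·140 + 0.044000·440) / 0.2199 = 90.00 / 0.2199 ≈ 409.3
  x_3 = (0.258000·240 + 0.207000·120 + 0.432000·140 + 0.276000·440) / 0.2199 = 268.68 / 0.2199 ≈ 1221.8
  x_4 = (0.110250·240 + 0.241875·120 + 0.146250·140 + 0.322500·440) / 0.2199 = 217.86 / 0.2199 ≈ 990.7

x_3 = 1221.8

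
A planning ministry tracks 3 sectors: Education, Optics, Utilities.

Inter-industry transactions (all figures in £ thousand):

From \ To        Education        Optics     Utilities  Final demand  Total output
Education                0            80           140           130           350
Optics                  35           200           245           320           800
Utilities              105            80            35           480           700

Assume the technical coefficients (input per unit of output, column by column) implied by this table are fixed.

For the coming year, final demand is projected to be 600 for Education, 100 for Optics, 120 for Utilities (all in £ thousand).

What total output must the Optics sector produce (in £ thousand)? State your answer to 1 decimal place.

Technical coefficients a_ij = z_ij / X_j:
  a_EE = 0/350 = 0.00, a_OE = 35/350 = 0.10, a_UE = 105/350 = 0.30
  a_EO = 80/800 = 0.10, a_OO = 200/800 = 0.25, a_UO = 80/800 = 0.10
  a_EU = 140/700 = 0.20, a_OU = 245/700 = 0.35, a_UU = 35/700 = 0.05
I − A =
  [   1.00    -0.10    -0.20]
  [  -0.10     0.75    -0.35]
  [  -0.30    -0.10     0.95]
Cofactors of I−A, C_ij = (−1)^(i+j)·(minor ij) (rows/columns in the sector order above):
  C_11 = (0.75)(0.95) − (-0.35)(-0.10) = 0.6775
  C_12 = −[(-0.10)(0.95) − (-0.35)(-0.30)] = 0.2000
  C_13 = (-0.10)(-0.10) − (0.75)(-0.30) = 0.2350
  C_21 = −[(-0.10)(0.95) − (-0.20)(-0.10)] = 0.1150
  C_22 = (1.00)(0.95) − (-0.20)(-0.30) = 0.8900
  C_23 = −[(1.00)(-0.10) − (-0.10)(-0.30)] = 0.1300
  C_31 = (-0.10)(-0.35) − (-0.20)(0.75) = 0.1850
  C_32 = −[(1.00)(-0.35) − (-0.20)(-0.10)] = 0.3700
  C_33 = (1.00)(0.75) − (-0.10)(-0.10) = 0.7400
det(I−A) = Σ_j (I−A)_1j·C_1j = (1.00)(0.6775) + (-0.10)(0.2000) + (-0.20)(0.2350) = 0.6105
adj(I−A) = Cᵀ =
  [ 0.6775   0.1150   0.1850]
  [ 0.2000   0.8900   0.3700]
  [ 0.2350   0.1300   0.7400]
(I − A)⁻¹ = adj(I−A) / det(I−A) ≈
  [   1.1097     0.1884     0.3030]
  [   0.3276     1.4578     0.6061]
  [   0.3849     0.2129     1.2121]
x = (I − A)⁻¹ d = adj(I−A)·d / det(I−A), with det(I−A) = 0.6105:
  x_E = (0.6775·600 + 0.1150·100 + 0.1850·120) / 0.6105 = 440.20 / 0.6105 ≈ 721.0
  x_O = (0.2000·600 + 0.8900·100 + 0.3700·120) / 0.6105 = 253.40 / 0.6105 ≈ 415.1
  x_U = (0.2350·600 + 0.1300·100 + 0.7400·120) / 0.6105 = 242.80 / 0.6105 ≈ 397.7

x_O = 415.1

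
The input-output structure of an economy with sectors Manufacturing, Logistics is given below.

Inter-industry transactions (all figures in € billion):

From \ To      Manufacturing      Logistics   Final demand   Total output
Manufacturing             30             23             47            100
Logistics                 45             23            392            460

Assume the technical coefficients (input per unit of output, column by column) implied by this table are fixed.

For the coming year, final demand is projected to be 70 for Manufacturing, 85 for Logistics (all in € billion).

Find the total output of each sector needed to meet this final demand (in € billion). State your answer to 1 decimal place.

Technical coefficients a_ij = z_ij / X_j:
  a_11 = 30/100 = 0.30, a_21 = 45/100 = 0.45
  a_12 = 23/460 = 0.05, a_22 = 23/460 = 0.05
I − A =
  [   0.70    -0.05]
  [  -0.45     0.95]
det(I−A) = (0.70)(0.95) − (-0.05)(-0.45) = 0.6425
adj(I−A) = [[0.95, 0.05], [0.45, 0.70]]
(I − A)⁻¹ = adj(I−A) / det(I−A) ≈
  [   1.4786     0.0778]
  [   0.7004     1.0895]
x = (I − A)⁻¹ d = adj(I−A)·d / det(I−A), with det(I−A) = 0.6425:
  x_1 = (0.95·70 + 0.05·85) / 0.6425 = 70.75 / 0.6425 ≈ 110.1
  x_2 = (0.45·70 + 0.70·85) / 0.6425 = 91.00 / 0.6425 ≈ 141.6

x_1 = 110.1, x_2 = 141.6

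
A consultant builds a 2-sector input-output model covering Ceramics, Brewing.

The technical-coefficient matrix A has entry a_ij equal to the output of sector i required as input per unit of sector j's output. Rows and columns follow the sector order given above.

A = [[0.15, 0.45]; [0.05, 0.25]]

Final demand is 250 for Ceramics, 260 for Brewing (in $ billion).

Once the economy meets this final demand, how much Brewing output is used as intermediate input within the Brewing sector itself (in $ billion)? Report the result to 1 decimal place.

I − A =
  [   0.85    -0.45]
  [  -0.05     0.75]
det(I−A) = (0.85)(0.75) − (-0.45)(-0.05) = 0.6150
adj(I−A) = [[0.75, 0.45], [0.05, 0.85]]
(I − A)⁻¹ = adj(I−A) / det(I−A) ≈
  [   1.2195     0.7317]
  [   0.0813     1.3821]
First solve x = (I − A)⁻¹ d = adj(I−A)·d / det(I−A); in particular x_2 = (0.05·250 + 0.85·260) / 0.6150 = 233.50 / 0.6150 ≈ 379.675.
Intermediate flow from 2 to 2: z_22 = a_22 · x_2 = 0.25 × 233.50 / 0.6150 = 58.375 / 0.6150 ≈ 94.9.

z_22 = 94.9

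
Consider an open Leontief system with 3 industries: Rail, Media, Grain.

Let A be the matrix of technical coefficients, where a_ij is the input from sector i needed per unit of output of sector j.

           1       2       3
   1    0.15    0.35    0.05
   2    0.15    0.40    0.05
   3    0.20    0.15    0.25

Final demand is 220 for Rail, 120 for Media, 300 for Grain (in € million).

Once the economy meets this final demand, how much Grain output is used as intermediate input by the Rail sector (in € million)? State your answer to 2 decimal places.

z_31 = 88.31

I − A =
  [   0.85    -0.35    -0.05]
  [  -0.15     0.60    -0.05]
  [  -0.20    -0.15     0.75]
Cofactors of I−A, C_ij = (−1)^(i+j)·(minor ij) (rows/columns in the sector order above):
  C_11 = (0.60)(0.75) − (-0.05)(-0.15) = 0.4425
  C_12 = −[(-0.15)(0.75) − (-0.05)(-0.20)] = 0.1225
  C_13 = (-0.15)(-0.15) − (0.60)(-0.20) = 0.1425
  C_21 = −[(-0.35)(0.75) − (-0.05)(-0.15)] = 0.2700
  C_22 = (0.85)(0.75) − (-0.05)(-0.20) = 0.6275
  C_23 = −[(0.85)(-0.15) − (-0.35)(-0.20)] = 0.1975
  C_31 = (-0.35)(-0.05) − (-0.05)(0.60) = 0.0475
  C_32 = −[(0.85)(-0.05) − (-0.05)(-0.15)] = 0.0500
  C_33 = (0.85)(0.60) − (-0.35)(-0.15) = 0.4575
det(I−A) = Σ_j (I−A)_1j·C_1j = (0.85)(0.4425) + (-0.35)(0.1225) + (-0.05)(0.1425) = 0.326125
adj(I−A) = Cᵀ =
  [ 0.4425   0.2700   0.0475]
  [ 0.1225   0.6275   0.0500]
  [ 0.1425   0.1975   0.4575]
(I − A)⁻¹ = adj(I−A) / det(I−A) ≈
  [   1.3568     0.8279     0.1456]
  [   0.3756     1.9241     0.1533]
  [   0.4369     0.6056     1.4028]
First solve x = (I − A)⁻¹ d = adj(I−A)·d / det(I−A); in particular x_1 = (0.4425·220 + 0.2700·120 + 0.0475·300) / 0.326125 = 144.00 / 0.326125 ≈ 441.5485.
Intermediate flow from 3 to 1: z_31 = a_31 · x_1 = 0.20 × 144.00 / 0.326125 = 28.80 / 0.326125 ≈ 88.31.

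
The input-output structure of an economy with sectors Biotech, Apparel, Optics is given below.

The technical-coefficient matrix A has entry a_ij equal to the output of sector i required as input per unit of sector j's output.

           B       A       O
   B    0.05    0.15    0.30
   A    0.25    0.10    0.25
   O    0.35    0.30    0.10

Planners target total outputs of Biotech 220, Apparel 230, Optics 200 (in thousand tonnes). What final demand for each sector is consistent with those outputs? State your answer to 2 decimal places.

I − A =
  [   0.95    -0.15    -0.30]
  [  -0.25     0.90    -0.25]
  [  -0.35    -0.30     0.90]
d = (I − A) x:
  d_B = (+0.95)·220 + (-0.15)·230 + (-0.30)·200 = 114.50
  d_A = (-0.25)·220 + (+0.90)·230 + (-0.25)·200 = 102.00
  d_O = (-0.35)·220 + (-0.30)·230 + (+0.90)·200 = 34.00

d_B = 114.50, d_A = 102.00, d_O = 34.00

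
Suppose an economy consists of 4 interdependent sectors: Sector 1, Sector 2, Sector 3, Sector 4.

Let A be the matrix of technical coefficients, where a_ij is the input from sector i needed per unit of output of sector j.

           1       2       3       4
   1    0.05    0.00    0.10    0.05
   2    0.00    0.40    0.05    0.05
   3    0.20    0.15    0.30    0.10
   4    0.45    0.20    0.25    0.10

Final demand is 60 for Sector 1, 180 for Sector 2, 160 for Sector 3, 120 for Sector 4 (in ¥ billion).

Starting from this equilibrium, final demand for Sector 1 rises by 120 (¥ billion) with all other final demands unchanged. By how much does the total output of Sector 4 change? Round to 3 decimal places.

Δx_4 = 85.753

I − A =
  [   0.95     0.00    -0.10    -0.05]
  [   0.00     0.60    -0.05    -0.05]
  [  -0.20    -0.15     0.70    -0.10]
  [  -0.45    -0.20    -0.25     0.90]
Compute the cofactors C_ij = (−1)^(i+j)·(3×3 minor ij) of I−A; the adjugate is their transpose:
adj(I−A) = Cᵀ =
  [ 0.346375   0.024375   0.061000   0.027375]
  [ 0.029500   0.534000   0.055750   0.037500]
  [ 0.136375   0.145875   0.490000   0.070125]
  [ 0.217625   0.171375   0.179000   0.379875]
det(I−A) = Σ_j (I−A)_1j·C_1j = (0.95)(0.346375) + (0.00)(0.029500) + (-0.10)(0.136375) + (-0.05)(0.217625) = 0.3045375
(I − A)⁻¹ = adj(I−A) / det(I−A) ≈
  [   1.1374     0.0800     0.2003     0.0899]
  [   0.0969     1.7535     0.1831     0.1231]
  [   0.4478     0.4790     1.6090     0.2303]
  [   0.7146     0.5627     0.5878     1.2474]
Δx = (I − A)⁻¹ Δd with Δd having +120 in the Sector 1 component and 0 elsewhere.
So Δx_4 = L_41 · (+120), where L_41 = adj(I−A)_41 / det(I−A) = 0.217625 / 0.3045375.
Δx_4 = 0.217625 × (+120) / 0.3045375 = 26.115 / 0.3045375 ≈ 85.753.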